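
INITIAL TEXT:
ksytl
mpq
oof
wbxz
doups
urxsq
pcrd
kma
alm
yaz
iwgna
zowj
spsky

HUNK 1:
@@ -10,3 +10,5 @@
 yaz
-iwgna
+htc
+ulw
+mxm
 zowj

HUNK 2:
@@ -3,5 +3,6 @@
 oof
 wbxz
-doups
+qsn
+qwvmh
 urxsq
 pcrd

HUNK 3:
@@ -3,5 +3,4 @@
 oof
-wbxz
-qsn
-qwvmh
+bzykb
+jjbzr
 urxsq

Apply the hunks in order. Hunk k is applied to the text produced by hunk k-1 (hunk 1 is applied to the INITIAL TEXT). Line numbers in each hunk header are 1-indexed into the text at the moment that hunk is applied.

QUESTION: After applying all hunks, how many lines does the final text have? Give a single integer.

Hunk 1: at line 10 remove [iwgna] add [htc,ulw,mxm] -> 15 lines: ksytl mpq oof wbxz doups urxsq pcrd kma alm yaz htc ulw mxm zowj spsky
Hunk 2: at line 3 remove [doups] add [qsn,qwvmh] -> 16 lines: ksytl mpq oof wbxz qsn qwvmh urxsq pcrd kma alm yaz htc ulw mxm zowj spsky
Hunk 3: at line 3 remove [wbxz,qsn,qwvmh] add [bzykb,jjbzr] -> 15 lines: ksytl mpq oof bzykb jjbzr urxsq pcrd kma alm yaz htc ulw mxm zowj spsky
Final line count: 15

Answer: 15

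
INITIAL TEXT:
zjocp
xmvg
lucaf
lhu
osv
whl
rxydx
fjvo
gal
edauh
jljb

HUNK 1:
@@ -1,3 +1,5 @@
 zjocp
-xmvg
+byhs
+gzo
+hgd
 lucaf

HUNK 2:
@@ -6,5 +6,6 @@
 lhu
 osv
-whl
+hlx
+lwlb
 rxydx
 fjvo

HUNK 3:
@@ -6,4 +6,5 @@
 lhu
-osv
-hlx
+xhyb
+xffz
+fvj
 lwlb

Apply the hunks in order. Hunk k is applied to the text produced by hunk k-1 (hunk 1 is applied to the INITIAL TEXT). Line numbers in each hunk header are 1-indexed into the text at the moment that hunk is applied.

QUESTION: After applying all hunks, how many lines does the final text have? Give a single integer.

Answer: 15

Derivation:
Hunk 1: at line 1 remove [xmvg] add [byhs,gzo,hgd] -> 13 lines: zjocp byhs gzo hgd lucaf lhu osv whl rxydx fjvo gal edauh jljb
Hunk 2: at line 6 remove [whl] add [hlx,lwlb] -> 14 lines: zjocp byhs gzo hgd lucaf lhu osv hlx lwlb rxydx fjvo gal edauh jljb
Hunk 3: at line 6 remove [osv,hlx] add [xhyb,xffz,fvj] -> 15 lines: zjocp byhs gzo hgd lucaf lhu xhyb xffz fvj lwlb rxydx fjvo gal edauh jljb
Final line count: 15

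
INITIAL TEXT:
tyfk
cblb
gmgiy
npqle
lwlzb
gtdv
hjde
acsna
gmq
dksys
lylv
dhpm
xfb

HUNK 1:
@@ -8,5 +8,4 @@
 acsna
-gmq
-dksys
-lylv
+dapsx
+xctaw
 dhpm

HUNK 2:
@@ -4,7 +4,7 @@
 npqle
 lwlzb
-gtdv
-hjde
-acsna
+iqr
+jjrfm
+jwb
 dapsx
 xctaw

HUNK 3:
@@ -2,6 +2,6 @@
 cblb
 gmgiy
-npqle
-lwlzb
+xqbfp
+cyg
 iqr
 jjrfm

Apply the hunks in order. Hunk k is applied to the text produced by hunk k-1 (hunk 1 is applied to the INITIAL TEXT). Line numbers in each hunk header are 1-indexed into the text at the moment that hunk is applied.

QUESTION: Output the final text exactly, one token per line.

Answer: tyfk
cblb
gmgiy
xqbfp
cyg
iqr
jjrfm
jwb
dapsx
xctaw
dhpm
xfb

Derivation:
Hunk 1: at line 8 remove [gmq,dksys,lylv] add [dapsx,xctaw] -> 12 lines: tyfk cblb gmgiy npqle lwlzb gtdv hjde acsna dapsx xctaw dhpm xfb
Hunk 2: at line 4 remove [gtdv,hjde,acsna] add [iqr,jjrfm,jwb] -> 12 lines: tyfk cblb gmgiy npqle lwlzb iqr jjrfm jwb dapsx xctaw dhpm xfb
Hunk 3: at line 2 remove [npqle,lwlzb] add [xqbfp,cyg] -> 12 lines: tyfk cblb gmgiy xqbfp cyg iqr jjrfm jwb dapsx xctaw dhpm xfb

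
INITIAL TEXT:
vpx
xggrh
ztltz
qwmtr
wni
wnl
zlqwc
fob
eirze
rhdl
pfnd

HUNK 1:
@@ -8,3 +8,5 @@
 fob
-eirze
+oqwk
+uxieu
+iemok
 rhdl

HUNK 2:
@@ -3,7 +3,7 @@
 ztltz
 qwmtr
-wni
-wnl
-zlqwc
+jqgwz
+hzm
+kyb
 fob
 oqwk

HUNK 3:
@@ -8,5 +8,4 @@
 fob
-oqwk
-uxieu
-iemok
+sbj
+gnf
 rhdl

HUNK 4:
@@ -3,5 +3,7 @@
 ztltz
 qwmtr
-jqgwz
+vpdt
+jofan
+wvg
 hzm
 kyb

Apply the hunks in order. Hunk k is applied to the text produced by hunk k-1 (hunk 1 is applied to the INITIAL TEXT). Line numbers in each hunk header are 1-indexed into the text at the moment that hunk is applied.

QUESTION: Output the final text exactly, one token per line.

Hunk 1: at line 8 remove [eirze] add [oqwk,uxieu,iemok] -> 13 lines: vpx xggrh ztltz qwmtr wni wnl zlqwc fob oqwk uxieu iemok rhdl pfnd
Hunk 2: at line 3 remove [wni,wnl,zlqwc] add [jqgwz,hzm,kyb] -> 13 lines: vpx xggrh ztltz qwmtr jqgwz hzm kyb fob oqwk uxieu iemok rhdl pfnd
Hunk 3: at line 8 remove [oqwk,uxieu,iemok] add [sbj,gnf] -> 12 lines: vpx xggrh ztltz qwmtr jqgwz hzm kyb fob sbj gnf rhdl pfnd
Hunk 4: at line 3 remove [jqgwz] add [vpdt,jofan,wvg] -> 14 lines: vpx xggrh ztltz qwmtr vpdt jofan wvg hzm kyb fob sbj gnf rhdl pfnd

Answer: vpx
xggrh
ztltz
qwmtr
vpdt
jofan
wvg
hzm
kyb
fob
sbj
gnf
rhdl
pfnd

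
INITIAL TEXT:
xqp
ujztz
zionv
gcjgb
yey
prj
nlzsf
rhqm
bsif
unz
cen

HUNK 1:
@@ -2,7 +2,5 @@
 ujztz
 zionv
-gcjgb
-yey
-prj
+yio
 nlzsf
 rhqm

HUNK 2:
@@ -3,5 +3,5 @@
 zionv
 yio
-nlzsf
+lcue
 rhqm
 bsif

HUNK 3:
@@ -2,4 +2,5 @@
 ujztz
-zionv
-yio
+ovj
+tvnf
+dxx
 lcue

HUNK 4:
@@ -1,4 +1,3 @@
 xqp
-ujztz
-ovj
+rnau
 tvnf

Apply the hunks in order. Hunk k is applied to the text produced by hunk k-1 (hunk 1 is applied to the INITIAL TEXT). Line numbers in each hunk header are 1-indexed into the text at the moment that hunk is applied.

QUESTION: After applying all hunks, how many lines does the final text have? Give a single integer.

Answer: 9

Derivation:
Hunk 1: at line 2 remove [gcjgb,yey,prj] add [yio] -> 9 lines: xqp ujztz zionv yio nlzsf rhqm bsif unz cen
Hunk 2: at line 3 remove [nlzsf] add [lcue] -> 9 lines: xqp ujztz zionv yio lcue rhqm bsif unz cen
Hunk 3: at line 2 remove [zionv,yio] add [ovj,tvnf,dxx] -> 10 lines: xqp ujztz ovj tvnf dxx lcue rhqm bsif unz cen
Hunk 4: at line 1 remove [ujztz,ovj] add [rnau] -> 9 lines: xqp rnau tvnf dxx lcue rhqm bsif unz cen
Final line count: 9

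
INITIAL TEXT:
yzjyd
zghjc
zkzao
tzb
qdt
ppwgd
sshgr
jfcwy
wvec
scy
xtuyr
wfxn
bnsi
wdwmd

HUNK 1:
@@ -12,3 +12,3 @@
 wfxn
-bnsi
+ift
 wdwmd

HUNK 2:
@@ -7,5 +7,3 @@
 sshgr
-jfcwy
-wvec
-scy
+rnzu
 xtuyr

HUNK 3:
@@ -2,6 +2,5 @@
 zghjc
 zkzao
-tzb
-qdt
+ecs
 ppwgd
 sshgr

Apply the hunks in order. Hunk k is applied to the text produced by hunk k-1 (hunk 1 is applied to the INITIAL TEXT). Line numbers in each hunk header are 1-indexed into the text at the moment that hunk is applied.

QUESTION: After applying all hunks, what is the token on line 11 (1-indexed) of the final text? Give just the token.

Answer: wdwmd

Derivation:
Hunk 1: at line 12 remove [bnsi] add [ift] -> 14 lines: yzjyd zghjc zkzao tzb qdt ppwgd sshgr jfcwy wvec scy xtuyr wfxn ift wdwmd
Hunk 2: at line 7 remove [jfcwy,wvec,scy] add [rnzu] -> 12 lines: yzjyd zghjc zkzao tzb qdt ppwgd sshgr rnzu xtuyr wfxn ift wdwmd
Hunk 3: at line 2 remove [tzb,qdt] add [ecs] -> 11 lines: yzjyd zghjc zkzao ecs ppwgd sshgr rnzu xtuyr wfxn ift wdwmd
Final line 11: wdwmd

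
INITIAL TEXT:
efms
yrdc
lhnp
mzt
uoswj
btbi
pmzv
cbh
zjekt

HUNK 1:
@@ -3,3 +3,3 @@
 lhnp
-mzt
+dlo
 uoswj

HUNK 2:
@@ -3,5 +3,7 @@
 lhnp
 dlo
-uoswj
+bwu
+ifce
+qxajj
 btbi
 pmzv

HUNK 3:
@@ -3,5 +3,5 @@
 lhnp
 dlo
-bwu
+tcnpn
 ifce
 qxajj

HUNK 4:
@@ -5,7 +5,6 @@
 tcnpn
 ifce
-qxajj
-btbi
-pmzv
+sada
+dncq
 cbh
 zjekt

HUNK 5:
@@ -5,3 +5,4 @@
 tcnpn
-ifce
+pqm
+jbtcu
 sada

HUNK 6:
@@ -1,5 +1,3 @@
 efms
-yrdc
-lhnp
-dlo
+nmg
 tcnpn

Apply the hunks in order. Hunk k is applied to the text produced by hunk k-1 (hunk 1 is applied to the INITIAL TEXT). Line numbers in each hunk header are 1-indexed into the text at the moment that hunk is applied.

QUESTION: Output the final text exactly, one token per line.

Answer: efms
nmg
tcnpn
pqm
jbtcu
sada
dncq
cbh
zjekt

Derivation:
Hunk 1: at line 3 remove [mzt] add [dlo] -> 9 lines: efms yrdc lhnp dlo uoswj btbi pmzv cbh zjekt
Hunk 2: at line 3 remove [uoswj] add [bwu,ifce,qxajj] -> 11 lines: efms yrdc lhnp dlo bwu ifce qxajj btbi pmzv cbh zjekt
Hunk 3: at line 3 remove [bwu] add [tcnpn] -> 11 lines: efms yrdc lhnp dlo tcnpn ifce qxajj btbi pmzv cbh zjekt
Hunk 4: at line 5 remove [qxajj,btbi,pmzv] add [sada,dncq] -> 10 lines: efms yrdc lhnp dlo tcnpn ifce sada dncq cbh zjekt
Hunk 5: at line 5 remove [ifce] add [pqm,jbtcu] -> 11 lines: efms yrdc lhnp dlo tcnpn pqm jbtcu sada dncq cbh zjekt
Hunk 6: at line 1 remove [yrdc,lhnp,dlo] add [nmg] -> 9 lines: efms nmg tcnpn pqm jbtcu sada dncq cbh zjekt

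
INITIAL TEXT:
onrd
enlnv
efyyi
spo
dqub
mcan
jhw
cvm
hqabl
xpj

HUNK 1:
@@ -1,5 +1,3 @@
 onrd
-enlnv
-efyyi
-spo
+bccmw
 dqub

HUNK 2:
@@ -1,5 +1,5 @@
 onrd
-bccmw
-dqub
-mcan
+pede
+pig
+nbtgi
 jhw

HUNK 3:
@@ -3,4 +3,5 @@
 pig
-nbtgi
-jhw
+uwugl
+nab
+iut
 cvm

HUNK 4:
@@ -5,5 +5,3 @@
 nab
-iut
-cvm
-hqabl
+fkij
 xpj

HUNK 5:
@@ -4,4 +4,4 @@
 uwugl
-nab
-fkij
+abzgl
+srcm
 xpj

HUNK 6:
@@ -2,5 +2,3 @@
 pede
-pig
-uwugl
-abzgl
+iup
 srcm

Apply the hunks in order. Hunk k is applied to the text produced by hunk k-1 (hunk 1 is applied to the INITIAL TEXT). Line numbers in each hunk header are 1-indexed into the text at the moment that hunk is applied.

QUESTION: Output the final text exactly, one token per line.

Answer: onrd
pede
iup
srcm
xpj

Derivation:
Hunk 1: at line 1 remove [enlnv,efyyi,spo] add [bccmw] -> 8 lines: onrd bccmw dqub mcan jhw cvm hqabl xpj
Hunk 2: at line 1 remove [bccmw,dqub,mcan] add [pede,pig,nbtgi] -> 8 lines: onrd pede pig nbtgi jhw cvm hqabl xpj
Hunk 3: at line 3 remove [nbtgi,jhw] add [uwugl,nab,iut] -> 9 lines: onrd pede pig uwugl nab iut cvm hqabl xpj
Hunk 4: at line 5 remove [iut,cvm,hqabl] add [fkij] -> 7 lines: onrd pede pig uwugl nab fkij xpj
Hunk 5: at line 4 remove [nab,fkij] add [abzgl,srcm] -> 7 lines: onrd pede pig uwugl abzgl srcm xpj
Hunk 6: at line 2 remove [pig,uwugl,abzgl] add [iup] -> 5 lines: onrd pede iup srcm xpj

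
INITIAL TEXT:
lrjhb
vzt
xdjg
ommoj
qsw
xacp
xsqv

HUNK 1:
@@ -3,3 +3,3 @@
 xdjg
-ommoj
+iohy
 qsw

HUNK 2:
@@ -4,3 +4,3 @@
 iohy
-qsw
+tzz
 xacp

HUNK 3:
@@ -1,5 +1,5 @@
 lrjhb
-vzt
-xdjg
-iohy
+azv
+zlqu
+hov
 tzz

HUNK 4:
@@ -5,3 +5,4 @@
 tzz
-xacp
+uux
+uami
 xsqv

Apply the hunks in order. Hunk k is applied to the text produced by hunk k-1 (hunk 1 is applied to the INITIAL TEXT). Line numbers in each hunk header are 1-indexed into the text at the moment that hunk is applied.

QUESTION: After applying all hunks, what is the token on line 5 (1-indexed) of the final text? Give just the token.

Hunk 1: at line 3 remove [ommoj] add [iohy] -> 7 lines: lrjhb vzt xdjg iohy qsw xacp xsqv
Hunk 2: at line 4 remove [qsw] add [tzz] -> 7 lines: lrjhb vzt xdjg iohy tzz xacp xsqv
Hunk 3: at line 1 remove [vzt,xdjg,iohy] add [azv,zlqu,hov] -> 7 lines: lrjhb azv zlqu hov tzz xacp xsqv
Hunk 4: at line 5 remove [xacp] add [uux,uami] -> 8 lines: lrjhb azv zlqu hov tzz uux uami xsqv
Final line 5: tzz

Answer: tzz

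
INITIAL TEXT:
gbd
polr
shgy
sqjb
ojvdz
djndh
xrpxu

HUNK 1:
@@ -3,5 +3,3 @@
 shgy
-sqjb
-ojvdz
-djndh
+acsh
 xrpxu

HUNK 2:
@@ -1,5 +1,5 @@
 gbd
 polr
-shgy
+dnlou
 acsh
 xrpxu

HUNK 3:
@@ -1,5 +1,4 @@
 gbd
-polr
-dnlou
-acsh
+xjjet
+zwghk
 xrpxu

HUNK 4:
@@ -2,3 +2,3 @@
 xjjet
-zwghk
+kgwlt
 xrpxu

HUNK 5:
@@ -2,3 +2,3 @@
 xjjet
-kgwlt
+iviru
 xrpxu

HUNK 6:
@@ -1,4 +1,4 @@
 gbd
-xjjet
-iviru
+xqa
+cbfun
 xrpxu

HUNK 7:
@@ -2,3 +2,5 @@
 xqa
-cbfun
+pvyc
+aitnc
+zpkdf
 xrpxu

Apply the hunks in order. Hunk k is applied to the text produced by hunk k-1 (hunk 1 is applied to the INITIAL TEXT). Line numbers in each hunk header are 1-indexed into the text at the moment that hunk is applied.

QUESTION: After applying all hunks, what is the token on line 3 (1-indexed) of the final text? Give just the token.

Hunk 1: at line 3 remove [sqjb,ojvdz,djndh] add [acsh] -> 5 lines: gbd polr shgy acsh xrpxu
Hunk 2: at line 1 remove [shgy] add [dnlou] -> 5 lines: gbd polr dnlou acsh xrpxu
Hunk 3: at line 1 remove [polr,dnlou,acsh] add [xjjet,zwghk] -> 4 lines: gbd xjjet zwghk xrpxu
Hunk 4: at line 2 remove [zwghk] add [kgwlt] -> 4 lines: gbd xjjet kgwlt xrpxu
Hunk 5: at line 2 remove [kgwlt] add [iviru] -> 4 lines: gbd xjjet iviru xrpxu
Hunk 6: at line 1 remove [xjjet,iviru] add [xqa,cbfun] -> 4 lines: gbd xqa cbfun xrpxu
Hunk 7: at line 2 remove [cbfun] add [pvyc,aitnc,zpkdf] -> 6 lines: gbd xqa pvyc aitnc zpkdf xrpxu
Final line 3: pvyc

Answer: pvyc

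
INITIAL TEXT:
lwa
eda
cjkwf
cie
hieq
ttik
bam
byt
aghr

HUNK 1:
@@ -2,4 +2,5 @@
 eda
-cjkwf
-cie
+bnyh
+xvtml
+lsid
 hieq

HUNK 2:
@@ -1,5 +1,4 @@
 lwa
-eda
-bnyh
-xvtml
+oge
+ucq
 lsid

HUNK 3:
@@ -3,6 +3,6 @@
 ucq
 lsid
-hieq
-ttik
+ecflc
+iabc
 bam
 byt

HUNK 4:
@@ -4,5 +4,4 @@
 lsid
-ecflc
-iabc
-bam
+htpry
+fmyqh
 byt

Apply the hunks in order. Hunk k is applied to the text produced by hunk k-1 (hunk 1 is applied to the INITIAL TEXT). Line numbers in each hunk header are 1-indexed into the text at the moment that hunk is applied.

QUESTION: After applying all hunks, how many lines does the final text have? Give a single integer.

Hunk 1: at line 2 remove [cjkwf,cie] add [bnyh,xvtml,lsid] -> 10 lines: lwa eda bnyh xvtml lsid hieq ttik bam byt aghr
Hunk 2: at line 1 remove [eda,bnyh,xvtml] add [oge,ucq] -> 9 lines: lwa oge ucq lsid hieq ttik bam byt aghr
Hunk 3: at line 3 remove [hieq,ttik] add [ecflc,iabc] -> 9 lines: lwa oge ucq lsid ecflc iabc bam byt aghr
Hunk 4: at line 4 remove [ecflc,iabc,bam] add [htpry,fmyqh] -> 8 lines: lwa oge ucq lsid htpry fmyqh byt aghr
Final line count: 8

Answer: 8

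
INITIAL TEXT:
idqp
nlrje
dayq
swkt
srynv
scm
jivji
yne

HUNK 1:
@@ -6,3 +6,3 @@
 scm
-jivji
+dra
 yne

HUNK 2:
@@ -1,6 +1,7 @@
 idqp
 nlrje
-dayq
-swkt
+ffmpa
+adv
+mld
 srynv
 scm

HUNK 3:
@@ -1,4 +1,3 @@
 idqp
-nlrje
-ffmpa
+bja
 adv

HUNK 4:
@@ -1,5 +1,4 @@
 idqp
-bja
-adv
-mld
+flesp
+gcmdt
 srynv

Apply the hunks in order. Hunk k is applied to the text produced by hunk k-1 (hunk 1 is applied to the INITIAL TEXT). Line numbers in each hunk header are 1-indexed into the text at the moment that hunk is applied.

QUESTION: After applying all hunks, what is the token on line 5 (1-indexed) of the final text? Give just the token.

Hunk 1: at line 6 remove [jivji] add [dra] -> 8 lines: idqp nlrje dayq swkt srynv scm dra yne
Hunk 2: at line 1 remove [dayq,swkt] add [ffmpa,adv,mld] -> 9 lines: idqp nlrje ffmpa adv mld srynv scm dra yne
Hunk 3: at line 1 remove [nlrje,ffmpa] add [bja] -> 8 lines: idqp bja adv mld srynv scm dra yne
Hunk 4: at line 1 remove [bja,adv,mld] add [flesp,gcmdt] -> 7 lines: idqp flesp gcmdt srynv scm dra yne
Final line 5: scm

Answer: scm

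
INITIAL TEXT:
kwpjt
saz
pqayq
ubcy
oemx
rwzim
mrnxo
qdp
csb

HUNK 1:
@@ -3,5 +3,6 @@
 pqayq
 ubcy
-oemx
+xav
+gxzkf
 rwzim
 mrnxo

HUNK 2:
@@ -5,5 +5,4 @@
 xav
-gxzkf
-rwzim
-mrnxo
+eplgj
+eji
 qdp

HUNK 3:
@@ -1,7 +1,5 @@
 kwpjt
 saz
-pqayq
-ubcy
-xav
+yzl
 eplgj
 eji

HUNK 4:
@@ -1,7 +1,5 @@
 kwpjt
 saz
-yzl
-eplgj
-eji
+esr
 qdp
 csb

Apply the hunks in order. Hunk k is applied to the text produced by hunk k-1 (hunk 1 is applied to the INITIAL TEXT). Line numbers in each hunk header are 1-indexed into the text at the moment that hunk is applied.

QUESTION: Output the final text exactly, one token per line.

Answer: kwpjt
saz
esr
qdp
csb

Derivation:
Hunk 1: at line 3 remove [oemx] add [xav,gxzkf] -> 10 lines: kwpjt saz pqayq ubcy xav gxzkf rwzim mrnxo qdp csb
Hunk 2: at line 5 remove [gxzkf,rwzim,mrnxo] add [eplgj,eji] -> 9 lines: kwpjt saz pqayq ubcy xav eplgj eji qdp csb
Hunk 3: at line 1 remove [pqayq,ubcy,xav] add [yzl] -> 7 lines: kwpjt saz yzl eplgj eji qdp csb
Hunk 4: at line 1 remove [yzl,eplgj,eji] add [esr] -> 5 lines: kwpjt saz esr qdp csb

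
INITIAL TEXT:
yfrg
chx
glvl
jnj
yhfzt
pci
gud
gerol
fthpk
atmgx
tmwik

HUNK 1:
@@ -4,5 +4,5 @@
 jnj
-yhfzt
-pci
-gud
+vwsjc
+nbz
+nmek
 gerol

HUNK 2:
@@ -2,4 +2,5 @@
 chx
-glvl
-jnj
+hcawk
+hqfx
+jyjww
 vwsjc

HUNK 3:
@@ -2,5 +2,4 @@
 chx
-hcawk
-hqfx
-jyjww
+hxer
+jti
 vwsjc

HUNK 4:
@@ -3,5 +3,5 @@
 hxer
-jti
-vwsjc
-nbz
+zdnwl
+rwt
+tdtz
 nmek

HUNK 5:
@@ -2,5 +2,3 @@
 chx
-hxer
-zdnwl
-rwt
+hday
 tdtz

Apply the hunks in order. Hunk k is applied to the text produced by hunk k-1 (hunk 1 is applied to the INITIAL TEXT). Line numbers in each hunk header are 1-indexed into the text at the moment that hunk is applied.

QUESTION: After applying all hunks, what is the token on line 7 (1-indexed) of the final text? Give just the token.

Hunk 1: at line 4 remove [yhfzt,pci,gud] add [vwsjc,nbz,nmek] -> 11 lines: yfrg chx glvl jnj vwsjc nbz nmek gerol fthpk atmgx tmwik
Hunk 2: at line 2 remove [glvl,jnj] add [hcawk,hqfx,jyjww] -> 12 lines: yfrg chx hcawk hqfx jyjww vwsjc nbz nmek gerol fthpk atmgx tmwik
Hunk 3: at line 2 remove [hcawk,hqfx,jyjww] add [hxer,jti] -> 11 lines: yfrg chx hxer jti vwsjc nbz nmek gerol fthpk atmgx tmwik
Hunk 4: at line 3 remove [jti,vwsjc,nbz] add [zdnwl,rwt,tdtz] -> 11 lines: yfrg chx hxer zdnwl rwt tdtz nmek gerol fthpk atmgx tmwik
Hunk 5: at line 2 remove [hxer,zdnwl,rwt] add [hday] -> 9 lines: yfrg chx hday tdtz nmek gerol fthpk atmgx tmwik
Final line 7: fthpk

Answer: fthpk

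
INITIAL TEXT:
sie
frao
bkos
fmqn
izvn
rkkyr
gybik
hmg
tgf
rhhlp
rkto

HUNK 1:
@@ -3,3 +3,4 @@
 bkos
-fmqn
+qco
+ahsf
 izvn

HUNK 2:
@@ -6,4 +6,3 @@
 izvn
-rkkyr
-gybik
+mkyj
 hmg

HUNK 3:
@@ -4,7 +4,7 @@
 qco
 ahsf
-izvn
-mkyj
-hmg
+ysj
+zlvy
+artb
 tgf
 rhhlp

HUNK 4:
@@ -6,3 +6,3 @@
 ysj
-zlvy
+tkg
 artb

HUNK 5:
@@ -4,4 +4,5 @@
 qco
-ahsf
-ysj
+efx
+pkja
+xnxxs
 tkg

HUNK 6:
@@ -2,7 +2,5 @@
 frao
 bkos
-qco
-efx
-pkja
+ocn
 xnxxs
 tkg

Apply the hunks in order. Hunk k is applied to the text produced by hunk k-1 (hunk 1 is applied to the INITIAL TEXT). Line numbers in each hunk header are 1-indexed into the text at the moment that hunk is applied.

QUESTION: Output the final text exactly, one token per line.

Hunk 1: at line 3 remove [fmqn] add [qco,ahsf] -> 12 lines: sie frao bkos qco ahsf izvn rkkyr gybik hmg tgf rhhlp rkto
Hunk 2: at line 6 remove [rkkyr,gybik] add [mkyj] -> 11 lines: sie frao bkos qco ahsf izvn mkyj hmg tgf rhhlp rkto
Hunk 3: at line 4 remove [izvn,mkyj,hmg] add [ysj,zlvy,artb] -> 11 lines: sie frao bkos qco ahsf ysj zlvy artb tgf rhhlp rkto
Hunk 4: at line 6 remove [zlvy] add [tkg] -> 11 lines: sie frao bkos qco ahsf ysj tkg artb tgf rhhlp rkto
Hunk 5: at line 4 remove [ahsf,ysj] add [efx,pkja,xnxxs] -> 12 lines: sie frao bkos qco efx pkja xnxxs tkg artb tgf rhhlp rkto
Hunk 6: at line 2 remove [qco,efx,pkja] add [ocn] -> 10 lines: sie frao bkos ocn xnxxs tkg artb tgf rhhlp rkto

Answer: sie
frao
bkos
ocn
xnxxs
tkg
artb
tgf
rhhlp
rkto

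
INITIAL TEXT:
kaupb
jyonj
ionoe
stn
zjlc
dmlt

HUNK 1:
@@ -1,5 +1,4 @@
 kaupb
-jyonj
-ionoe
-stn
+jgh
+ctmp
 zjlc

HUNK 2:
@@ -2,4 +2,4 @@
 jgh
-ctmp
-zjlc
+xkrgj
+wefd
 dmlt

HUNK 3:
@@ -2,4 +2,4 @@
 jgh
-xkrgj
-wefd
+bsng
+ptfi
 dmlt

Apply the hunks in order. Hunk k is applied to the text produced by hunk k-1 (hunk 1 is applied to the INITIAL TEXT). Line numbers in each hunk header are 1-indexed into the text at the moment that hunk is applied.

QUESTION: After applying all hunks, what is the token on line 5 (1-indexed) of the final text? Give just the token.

Answer: dmlt

Derivation:
Hunk 1: at line 1 remove [jyonj,ionoe,stn] add [jgh,ctmp] -> 5 lines: kaupb jgh ctmp zjlc dmlt
Hunk 2: at line 2 remove [ctmp,zjlc] add [xkrgj,wefd] -> 5 lines: kaupb jgh xkrgj wefd dmlt
Hunk 3: at line 2 remove [xkrgj,wefd] add [bsng,ptfi] -> 5 lines: kaupb jgh bsng ptfi dmlt
Final line 5: dmlt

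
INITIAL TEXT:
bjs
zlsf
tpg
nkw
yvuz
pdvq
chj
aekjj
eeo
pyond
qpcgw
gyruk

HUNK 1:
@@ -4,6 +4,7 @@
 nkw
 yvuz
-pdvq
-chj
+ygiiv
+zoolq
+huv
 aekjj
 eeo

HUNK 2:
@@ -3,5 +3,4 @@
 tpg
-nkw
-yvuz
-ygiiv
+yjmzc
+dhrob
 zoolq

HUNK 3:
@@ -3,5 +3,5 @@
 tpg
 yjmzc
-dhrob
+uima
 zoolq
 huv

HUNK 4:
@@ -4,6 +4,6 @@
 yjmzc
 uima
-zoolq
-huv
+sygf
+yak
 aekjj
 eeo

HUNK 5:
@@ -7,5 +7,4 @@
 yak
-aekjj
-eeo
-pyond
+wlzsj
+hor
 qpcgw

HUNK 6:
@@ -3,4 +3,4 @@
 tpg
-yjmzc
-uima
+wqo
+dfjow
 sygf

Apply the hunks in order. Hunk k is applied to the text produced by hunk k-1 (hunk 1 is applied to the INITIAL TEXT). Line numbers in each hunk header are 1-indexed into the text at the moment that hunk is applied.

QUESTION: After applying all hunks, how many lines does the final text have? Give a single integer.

Hunk 1: at line 4 remove [pdvq,chj] add [ygiiv,zoolq,huv] -> 13 lines: bjs zlsf tpg nkw yvuz ygiiv zoolq huv aekjj eeo pyond qpcgw gyruk
Hunk 2: at line 3 remove [nkw,yvuz,ygiiv] add [yjmzc,dhrob] -> 12 lines: bjs zlsf tpg yjmzc dhrob zoolq huv aekjj eeo pyond qpcgw gyruk
Hunk 3: at line 3 remove [dhrob] add [uima] -> 12 lines: bjs zlsf tpg yjmzc uima zoolq huv aekjj eeo pyond qpcgw gyruk
Hunk 4: at line 4 remove [zoolq,huv] add [sygf,yak] -> 12 lines: bjs zlsf tpg yjmzc uima sygf yak aekjj eeo pyond qpcgw gyruk
Hunk 5: at line 7 remove [aekjj,eeo,pyond] add [wlzsj,hor] -> 11 lines: bjs zlsf tpg yjmzc uima sygf yak wlzsj hor qpcgw gyruk
Hunk 6: at line 3 remove [yjmzc,uima] add [wqo,dfjow] -> 11 lines: bjs zlsf tpg wqo dfjow sygf yak wlzsj hor qpcgw gyruk
Final line count: 11

Answer: 11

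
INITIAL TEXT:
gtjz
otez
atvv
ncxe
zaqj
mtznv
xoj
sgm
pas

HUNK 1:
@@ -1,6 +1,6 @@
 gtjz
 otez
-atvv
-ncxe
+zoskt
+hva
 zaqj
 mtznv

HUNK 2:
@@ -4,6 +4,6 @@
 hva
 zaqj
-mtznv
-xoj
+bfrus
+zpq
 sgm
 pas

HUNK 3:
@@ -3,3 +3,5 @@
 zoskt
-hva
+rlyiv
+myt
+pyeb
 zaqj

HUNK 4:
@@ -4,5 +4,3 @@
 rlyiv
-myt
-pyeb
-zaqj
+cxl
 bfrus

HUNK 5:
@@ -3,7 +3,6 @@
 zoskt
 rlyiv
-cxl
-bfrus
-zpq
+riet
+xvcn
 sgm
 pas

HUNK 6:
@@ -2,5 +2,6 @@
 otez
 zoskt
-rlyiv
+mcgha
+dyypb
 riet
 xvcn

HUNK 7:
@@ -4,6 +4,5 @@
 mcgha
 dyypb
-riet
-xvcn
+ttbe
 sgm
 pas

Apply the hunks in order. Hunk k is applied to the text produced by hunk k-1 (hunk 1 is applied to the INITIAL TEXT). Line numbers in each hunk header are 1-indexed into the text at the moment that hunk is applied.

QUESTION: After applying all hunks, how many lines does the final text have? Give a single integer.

Answer: 8

Derivation:
Hunk 1: at line 1 remove [atvv,ncxe] add [zoskt,hva] -> 9 lines: gtjz otez zoskt hva zaqj mtznv xoj sgm pas
Hunk 2: at line 4 remove [mtznv,xoj] add [bfrus,zpq] -> 9 lines: gtjz otez zoskt hva zaqj bfrus zpq sgm pas
Hunk 3: at line 3 remove [hva] add [rlyiv,myt,pyeb] -> 11 lines: gtjz otez zoskt rlyiv myt pyeb zaqj bfrus zpq sgm pas
Hunk 4: at line 4 remove [myt,pyeb,zaqj] add [cxl] -> 9 lines: gtjz otez zoskt rlyiv cxl bfrus zpq sgm pas
Hunk 5: at line 3 remove [cxl,bfrus,zpq] add [riet,xvcn] -> 8 lines: gtjz otez zoskt rlyiv riet xvcn sgm pas
Hunk 6: at line 2 remove [rlyiv] add [mcgha,dyypb] -> 9 lines: gtjz otez zoskt mcgha dyypb riet xvcn sgm pas
Hunk 7: at line 4 remove [riet,xvcn] add [ttbe] -> 8 lines: gtjz otez zoskt mcgha dyypb ttbe sgm pas
Final line count: 8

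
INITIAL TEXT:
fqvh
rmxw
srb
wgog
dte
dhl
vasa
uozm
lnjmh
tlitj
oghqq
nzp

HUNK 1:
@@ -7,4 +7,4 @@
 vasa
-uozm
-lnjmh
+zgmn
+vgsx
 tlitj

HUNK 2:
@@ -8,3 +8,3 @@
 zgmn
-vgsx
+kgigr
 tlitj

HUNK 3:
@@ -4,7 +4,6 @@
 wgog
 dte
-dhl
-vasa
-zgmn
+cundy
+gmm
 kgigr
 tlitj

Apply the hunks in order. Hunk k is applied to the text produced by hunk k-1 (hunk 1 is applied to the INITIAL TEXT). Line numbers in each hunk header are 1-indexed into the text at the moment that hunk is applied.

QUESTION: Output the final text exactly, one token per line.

Answer: fqvh
rmxw
srb
wgog
dte
cundy
gmm
kgigr
tlitj
oghqq
nzp

Derivation:
Hunk 1: at line 7 remove [uozm,lnjmh] add [zgmn,vgsx] -> 12 lines: fqvh rmxw srb wgog dte dhl vasa zgmn vgsx tlitj oghqq nzp
Hunk 2: at line 8 remove [vgsx] add [kgigr] -> 12 lines: fqvh rmxw srb wgog dte dhl vasa zgmn kgigr tlitj oghqq nzp
Hunk 3: at line 4 remove [dhl,vasa,zgmn] add [cundy,gmm] -> 11 lines: fqvh rmxw srb wgog dte cundy gmm kgigr tlitj oghqq nzp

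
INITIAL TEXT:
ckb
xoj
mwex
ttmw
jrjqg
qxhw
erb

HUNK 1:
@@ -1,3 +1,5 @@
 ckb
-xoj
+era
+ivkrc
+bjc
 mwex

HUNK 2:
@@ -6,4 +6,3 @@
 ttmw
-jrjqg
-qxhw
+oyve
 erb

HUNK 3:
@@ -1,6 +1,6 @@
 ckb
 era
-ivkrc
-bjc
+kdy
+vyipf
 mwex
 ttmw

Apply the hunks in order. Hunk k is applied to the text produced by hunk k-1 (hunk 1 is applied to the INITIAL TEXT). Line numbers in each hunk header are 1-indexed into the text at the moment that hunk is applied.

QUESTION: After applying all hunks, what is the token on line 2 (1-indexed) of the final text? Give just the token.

Hunk 1: at line 1 remove [xoj] add [era,ivkrc,bjc] -> 9 lines: ckb era ivkrc bjc mwex ttmw jrjqg qxhw erb
Hunk 2: at line 6 remove [jrjqg,qxhw] add [oyve] -> 8 lines: ckb era ivkrc bjc mwex ttmw oyve erb
Hunk 3: at line 1 remove [ivkrc,bjc] add [kdy,vyipf] -> 8 lines: ckb era kdy vyipf mwex ttmw oyve erb
Final line 2: era

Answer: era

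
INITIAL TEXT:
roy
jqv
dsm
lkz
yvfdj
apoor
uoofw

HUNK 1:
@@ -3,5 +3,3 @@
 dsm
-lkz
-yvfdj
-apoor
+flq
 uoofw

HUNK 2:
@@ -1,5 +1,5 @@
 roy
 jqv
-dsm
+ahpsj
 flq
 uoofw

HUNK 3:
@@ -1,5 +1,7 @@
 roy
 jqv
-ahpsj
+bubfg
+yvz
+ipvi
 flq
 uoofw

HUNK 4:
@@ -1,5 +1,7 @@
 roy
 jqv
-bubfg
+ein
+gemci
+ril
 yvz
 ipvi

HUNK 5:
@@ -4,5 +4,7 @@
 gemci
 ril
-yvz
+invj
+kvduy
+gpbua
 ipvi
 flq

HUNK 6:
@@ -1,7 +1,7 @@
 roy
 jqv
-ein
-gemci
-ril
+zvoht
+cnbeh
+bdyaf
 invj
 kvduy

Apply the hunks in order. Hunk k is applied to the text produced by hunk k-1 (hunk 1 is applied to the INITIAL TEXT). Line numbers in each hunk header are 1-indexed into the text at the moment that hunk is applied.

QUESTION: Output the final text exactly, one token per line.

Hunk 1: at line 3 remove [lkz,yvfdj,apoor] add [flq] -> 5 lines: roy jqv dsm flq uoofw
Hunk 2: at line 1 remove [dsm] add [ahpsj] -> 5 lines: roy jqv ahpsj flq uoofw
Hunk 3: at line 1 remove [ahpsj] add [bubfg,yvz,ipvi] -> 7 lines: roy jqv bubfg yvz ipvi flq uoofw
Hunk 4: at line 1 remove [bubfg] add [ein,gemci,ril] -> 9 lines: roy jqv ein gemci ril yvz ipvi flq uoofw
Hunk 5: at line 4 remove [yvz] add [invj,kvduy,gpbua] -> 11 lines: roy jqv ein gemci ril invj kvduy gpbua ipvi flq uoofw
Hunk 6: at line 1 remove [ein,gemci,ril] add [zvoht,cnbeh,bdyaf] -> 11 lines: roy jqv zvoht cnbeh bdyaf invj kvduy gpbua ipvi flq uoofw

Answer: roy
jqv
zvoht
cnbeh
bdyaf
invj
kvduy
gpbua
ipvi
flq
uoofw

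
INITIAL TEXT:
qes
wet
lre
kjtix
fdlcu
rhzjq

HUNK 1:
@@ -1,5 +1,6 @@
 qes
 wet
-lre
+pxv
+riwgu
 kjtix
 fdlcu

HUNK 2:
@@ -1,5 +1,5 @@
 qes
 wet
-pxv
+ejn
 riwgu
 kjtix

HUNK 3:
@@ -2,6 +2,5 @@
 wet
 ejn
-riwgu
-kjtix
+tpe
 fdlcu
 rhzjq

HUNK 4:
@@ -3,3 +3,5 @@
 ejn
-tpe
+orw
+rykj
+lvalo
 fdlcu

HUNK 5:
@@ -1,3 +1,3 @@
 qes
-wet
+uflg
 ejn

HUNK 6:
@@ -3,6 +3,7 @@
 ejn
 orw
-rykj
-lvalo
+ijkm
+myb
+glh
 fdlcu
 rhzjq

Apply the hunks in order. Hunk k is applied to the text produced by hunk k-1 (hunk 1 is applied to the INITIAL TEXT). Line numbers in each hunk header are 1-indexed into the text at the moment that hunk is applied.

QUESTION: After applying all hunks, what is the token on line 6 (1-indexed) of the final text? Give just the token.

Answer: myb

Derivation:
Hunk 1: at line 1 remove [lre] add [pxv,riwgu] -> 7 lines: qes wet pxv riwgu kjtix fdlcu rhzjq
Hunk 2: at line 1 remove [pxv] add [ejn] -> 7 lines: qes wet ejn riwgu kjtix fdlcu rhzjq
Hunk 3: at line 2 remove [riwgu,kjtix] add [tpe] -> 6 lines: qes wet ejn tpe fdlcu rhzjq
Hunk 4: at line 3 remove [tpe] add [orw,rykj,lvalo] -> 8 lines: qes wet ejn orw rykj lvalo fdlcu rhzjq
Hunk 5: at line 1 remove [wet] add [uflg] -> 8 lines: qes uflg ejn orw rykj lvalo fdlcu rhzjq
Hunk 6: at line 3 remove [rykj,lvalo] add [ijkm,myb,glh] -> 9 lines: qes uflg ejn orw ijkm myb glh fdlcu rhzjq
Final line 6: myb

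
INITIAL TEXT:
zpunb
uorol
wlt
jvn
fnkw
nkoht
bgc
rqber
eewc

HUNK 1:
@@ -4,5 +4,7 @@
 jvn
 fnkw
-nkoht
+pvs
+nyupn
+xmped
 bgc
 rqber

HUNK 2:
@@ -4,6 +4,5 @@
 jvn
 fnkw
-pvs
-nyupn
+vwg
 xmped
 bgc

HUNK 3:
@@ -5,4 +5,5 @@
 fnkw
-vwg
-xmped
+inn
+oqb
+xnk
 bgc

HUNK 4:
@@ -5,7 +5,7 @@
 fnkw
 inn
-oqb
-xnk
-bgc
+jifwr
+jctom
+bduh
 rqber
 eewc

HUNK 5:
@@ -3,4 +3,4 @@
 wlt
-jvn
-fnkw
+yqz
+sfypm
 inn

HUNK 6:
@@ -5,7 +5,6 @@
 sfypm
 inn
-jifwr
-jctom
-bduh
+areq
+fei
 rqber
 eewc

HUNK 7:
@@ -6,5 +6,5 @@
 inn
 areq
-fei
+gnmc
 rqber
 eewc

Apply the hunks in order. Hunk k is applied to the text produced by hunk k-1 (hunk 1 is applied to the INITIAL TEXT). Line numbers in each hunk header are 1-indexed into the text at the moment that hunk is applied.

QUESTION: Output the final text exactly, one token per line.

Answer: zpunb
uorol
wlt
yqz
sfypm
inn
areq
gnmc
rqber
eewc

Derivation:
Hunk 1: at line 4 remove [nkoht] add [pvs,nyupn,xmped] -> 11 lines: zpunb uorol wlt jvn fnkw pvs nyupn xmped bgc rqber eewc
Hunk 2: at line 4 remove [pvs,nyupn] add [vwg] -> 10 lines: zpunb uorol wlt jvn fnkw vwg xmped bgc rqber eewc
Hunk 3: at line 5 remove [vwg,xmped] add [inn,oqb,xnk] -> 11 lines: zpunb uorol wlt jvn fnkw inn oqb xnk bgc rqber eewc
Hunk 4: at line 5 remove [oqb,xnk,bgc] add [jifwr,jctom,bduh] -> 11 lines: zpunb uorol wlt jvn fnkw inn jifwr jctom bduh rqber eewc
Hunk 5: at line 3 remove [jvn,fnkw] add [yqz,sfypm] -> 11 lines: zpunb uorol wlt yqz sfypm inn jifwr jctom bduh rqber eewc
Hunk 6: at line 5 remove [jifwr,jctom,bduh] add [areq,fei] -> 10 lines: zpunb uorol wlt yqz sfypm inn areq fei rqber eewc
Hunk 7: at line 6 remove [fei] add [gnmc] -> 10 lines: zpunb uorol wlt yqz sfypm inn areq gnmc rqber eewc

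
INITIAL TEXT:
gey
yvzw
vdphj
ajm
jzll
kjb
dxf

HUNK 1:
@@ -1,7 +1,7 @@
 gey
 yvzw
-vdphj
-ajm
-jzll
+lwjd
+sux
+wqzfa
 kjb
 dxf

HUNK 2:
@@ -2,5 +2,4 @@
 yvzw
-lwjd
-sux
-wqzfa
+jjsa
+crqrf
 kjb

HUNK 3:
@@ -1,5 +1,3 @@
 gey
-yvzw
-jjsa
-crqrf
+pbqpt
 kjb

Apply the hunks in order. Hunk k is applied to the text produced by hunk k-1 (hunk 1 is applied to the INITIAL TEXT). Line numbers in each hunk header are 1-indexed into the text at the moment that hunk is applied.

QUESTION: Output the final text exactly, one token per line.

Hunk 1: at line 1 remove [vdphj,ajm,jzll] add [lwjd,sux,wqzfa] -> 7 lines: gey yvzw lwjd sux wqzfa kjb dxf
Hunk 2: at line 2 remove [lwjd,sux,wqzfa] add [jjsa,crqrf] -> 6 lines: gey yvzw jjsa crqrf kjb dxf
Hunk 3: at line 1 remove [yvzw,jjsa,crqrf] add [pbqpt] -> 4 lines: gey pbqpt kjb dxf

Answer: gey
pbqpt
kjb
dxf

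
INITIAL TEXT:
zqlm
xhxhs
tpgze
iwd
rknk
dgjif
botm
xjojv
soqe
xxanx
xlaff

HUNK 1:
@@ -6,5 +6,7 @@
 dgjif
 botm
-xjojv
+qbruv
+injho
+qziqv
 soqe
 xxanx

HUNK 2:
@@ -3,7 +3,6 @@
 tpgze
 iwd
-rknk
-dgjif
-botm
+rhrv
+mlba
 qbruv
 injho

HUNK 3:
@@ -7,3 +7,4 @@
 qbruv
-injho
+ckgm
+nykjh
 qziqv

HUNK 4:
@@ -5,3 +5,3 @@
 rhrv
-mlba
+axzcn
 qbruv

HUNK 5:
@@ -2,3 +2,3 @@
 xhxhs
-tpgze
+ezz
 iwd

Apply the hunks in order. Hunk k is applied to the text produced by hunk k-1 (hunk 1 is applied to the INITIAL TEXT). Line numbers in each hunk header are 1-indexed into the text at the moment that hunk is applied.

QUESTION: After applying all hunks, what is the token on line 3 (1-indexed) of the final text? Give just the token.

Answer: ezz

Derivation:
Hunk 1: at line 6 remove [xjojv] add [qbruv,injho,qziqv] -> 13 lines: zqlm xhxhs tpgze iwd rknk dgjif botm qbruv injho qziqv soqe xxanx xlaff
Hunk 2: at line 3 remove [rknk,dgjif,botm] add [rhrv,mlba] -> 12 lines: zqlm xhxhs tpgze iwd rhrv mlba qbruv injho qziqv soqe xxanx xlaff
Hunk 3: at line 7 remove [injho] add [ckgm,nykjh] -> 13 lines: zqlm xhxhs tpgze iwd rhrv mlba qbruv ckgm nykjh qziqv soqe xxanx xlaff
Hunk 4: at line 5 remove [mlba] add [axzcn] -> 13 lines: zqlm xhxhs tpgze iwd rhrv axzcn qbruv ckgm nykjh qziqv soqe xxanx xlaff
Hunk 5: at line 2 remove [tpgze] add [ezz] -> 13 lines: zqlm xhxhs ezz iwd rhrv axzcn qbruv ckgm nykjh qziqv soqe xxanx xlaff
Final line 3: ezz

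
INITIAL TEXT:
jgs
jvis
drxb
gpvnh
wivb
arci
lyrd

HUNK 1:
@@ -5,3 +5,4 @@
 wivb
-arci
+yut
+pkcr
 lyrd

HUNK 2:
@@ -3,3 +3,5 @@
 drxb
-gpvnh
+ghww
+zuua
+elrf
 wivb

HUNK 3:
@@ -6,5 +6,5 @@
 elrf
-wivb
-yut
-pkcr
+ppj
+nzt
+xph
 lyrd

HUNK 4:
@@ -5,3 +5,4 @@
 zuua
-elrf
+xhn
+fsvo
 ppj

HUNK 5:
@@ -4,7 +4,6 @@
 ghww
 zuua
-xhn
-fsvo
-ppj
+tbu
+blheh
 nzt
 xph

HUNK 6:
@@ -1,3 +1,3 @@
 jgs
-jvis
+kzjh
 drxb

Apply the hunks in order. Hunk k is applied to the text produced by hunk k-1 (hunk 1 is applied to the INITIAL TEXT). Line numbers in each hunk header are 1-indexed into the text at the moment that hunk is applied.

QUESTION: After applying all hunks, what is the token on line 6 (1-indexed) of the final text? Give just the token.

Answer: tbu

Derivation:
Hunk 1: at line 5 remove [arci] add [yut,pkcr] -> 8 lines: jgs jvis drxb gpvnh wivb yut pkcr lyrd
Hunk 2: at line 3 remove [gpvnh] add [ghww,zuua,elrf] -> 10 lines: jgs jvis drxb ghww zuua elrf wivb yut pkcr lyrd
Hunk 3: at line 6 remove [wivb,yut,pkcr] add [ppj,nzt,xph] -> 10 lines: jgs jvis drxb ghww zuua elrf ppj nzt xph lyrd
Hunk 4: at line 5 remove [elrf] add [xhn,fsvo] -> 11 lines: jgs jvis drxb ghww zuua xhn fsvo ppj nzt xph lyrd
Hunk 5: at line 4 remove [xhn,fsvo,ppj] add [tbu,blheh] -> 10 lines: jgs jvis drxb ghww zuua tbu blheh nzt xph lyrd
Hunk 6: at line 1 remove [jvis] add [kzjh] -> 10 lines: jgs kzjh drxb ghww zuua tbu blheh nzt xph lyrd
Final line 6: tbu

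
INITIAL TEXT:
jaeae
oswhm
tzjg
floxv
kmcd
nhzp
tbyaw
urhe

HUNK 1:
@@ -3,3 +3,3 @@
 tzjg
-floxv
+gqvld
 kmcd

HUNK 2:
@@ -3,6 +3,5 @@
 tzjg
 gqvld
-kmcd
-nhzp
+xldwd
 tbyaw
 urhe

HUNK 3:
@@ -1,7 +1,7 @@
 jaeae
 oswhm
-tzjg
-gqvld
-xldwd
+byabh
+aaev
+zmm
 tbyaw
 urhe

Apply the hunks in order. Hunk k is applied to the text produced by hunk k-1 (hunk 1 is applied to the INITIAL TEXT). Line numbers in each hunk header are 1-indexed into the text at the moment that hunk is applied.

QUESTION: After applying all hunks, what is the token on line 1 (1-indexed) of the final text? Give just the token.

Hunk 1: at line 3 remove [floxv] add [gqvld] -> 8 lines: jaeae oswhm tzjg gqvld kmcd nhzp tbyaw urhe
Hunk 2: at line 3 remove [kmcd,nhzp] add [xldwd] -> 7 lines: jaeae oswhm tzjg gqvld xldwd tbyaw urhe
Hunk 3: at line 1 remove [tzjg,gqvld,xldwd] add [byabh,aaev,zmm] -> 7 lines: jaeae oswhm byabh aaev zmm tbyaw urhe
Final line 1: jaeae

Answer: jaeae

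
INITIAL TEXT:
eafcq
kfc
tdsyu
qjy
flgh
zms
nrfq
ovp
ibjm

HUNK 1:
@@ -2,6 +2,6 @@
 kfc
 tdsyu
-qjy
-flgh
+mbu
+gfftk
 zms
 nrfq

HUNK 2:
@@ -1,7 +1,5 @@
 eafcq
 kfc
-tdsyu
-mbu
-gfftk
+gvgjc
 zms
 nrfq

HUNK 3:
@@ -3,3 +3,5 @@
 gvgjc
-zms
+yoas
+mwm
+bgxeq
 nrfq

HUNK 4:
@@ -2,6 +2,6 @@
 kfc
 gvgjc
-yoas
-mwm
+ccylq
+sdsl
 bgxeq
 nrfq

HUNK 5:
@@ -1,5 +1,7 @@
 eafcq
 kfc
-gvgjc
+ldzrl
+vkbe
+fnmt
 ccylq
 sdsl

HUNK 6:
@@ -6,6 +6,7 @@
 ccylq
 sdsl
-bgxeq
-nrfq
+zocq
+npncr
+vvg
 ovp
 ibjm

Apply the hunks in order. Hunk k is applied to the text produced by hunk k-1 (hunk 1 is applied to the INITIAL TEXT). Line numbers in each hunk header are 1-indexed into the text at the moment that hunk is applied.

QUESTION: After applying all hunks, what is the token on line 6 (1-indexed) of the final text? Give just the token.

Hunk 1: at line 2 remove [qjy,flgh] add [mbu,gfftk] -> 9 lines: eafcq kfc tdsyu mbu gfftk zms nrfq ovp ibjm
Hunk 2: at line 1 remove [tdsyu,mbu,gfftk] add [gvgjc] -> 7 lines: eafcq kfc gvgjc zms nrfq ovp ibjm
Hunk 3: at line 3 remove [zms] add [yoas,mwm,bgxeq] -> 9 lines: eafcq kfc gvgjc yoas mwm bgxeq nrfq ovp ibjm
Hunk 4: at line 2 remove [yoas,mwm] add [ccylq,sdsl] -> 9 lines: eafcq kfc gvgjc ccylq sdsl bgxeq nrfq ovp ibjm
Hunk 5: at line 1 remove [gvgjc] add [ldzrl,vkbe,fnmt] -> 11 lines: eafcq kfc ldzrl vkbe fnmt ccylq sdsl bgxeq nrfq ovp ibjm
Hunk 6: at line 6 remove [bgxeq,nrfq] add [zocq,npncr,vvg] -> 12 lines: eafcq kfc ldzrl vkbe fnmt ccylq sdsl zocq npncr vvg ovp ibjm
Final line 6: ccylq

Answer: ccylq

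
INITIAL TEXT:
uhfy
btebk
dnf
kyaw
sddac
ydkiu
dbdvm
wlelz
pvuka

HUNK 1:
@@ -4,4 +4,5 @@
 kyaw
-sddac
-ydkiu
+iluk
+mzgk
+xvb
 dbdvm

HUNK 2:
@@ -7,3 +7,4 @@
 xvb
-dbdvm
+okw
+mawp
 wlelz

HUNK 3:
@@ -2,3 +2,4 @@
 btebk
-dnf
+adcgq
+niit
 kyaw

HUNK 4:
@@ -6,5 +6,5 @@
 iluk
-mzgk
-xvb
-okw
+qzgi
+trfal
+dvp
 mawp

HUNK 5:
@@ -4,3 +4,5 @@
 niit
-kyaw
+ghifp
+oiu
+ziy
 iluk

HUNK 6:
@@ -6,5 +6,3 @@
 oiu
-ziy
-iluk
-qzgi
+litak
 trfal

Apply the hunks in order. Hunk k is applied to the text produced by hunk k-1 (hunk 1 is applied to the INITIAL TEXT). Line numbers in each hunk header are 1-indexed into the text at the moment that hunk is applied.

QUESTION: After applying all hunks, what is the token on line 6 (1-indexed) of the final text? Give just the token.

Answer: oiu

Derivation:
Hunk 1: at line 4 remove [sddac,ydkiu] add [iluk,mzgk,xvb] -> 10 lines: uhfy btebk dnf kyaw iluk mzgk xvb dbdvm wlelz pvuka
Hunk 2: at line 7 remove [dbdvm] add [okw,mawp] -> 11 lines: uhfy btebk dnf kyaw iluk mzgk xvb okw mawp wlelz pvuka
Hunk 3: at line 2 remove [dnf] add [adcgq,niit] -> 12 lines: uhfy btebk adcgq niit kyaw iluk mzgk xvb okw mawp wlelz pvuka
Hunk 4: at line 6 remove [mzgk,xvb,okw] add [qzgi,trfal,dvp] -> 12 lines: uhfy btebk adcgq niit kyaw iluk qzgi trfal dvp mawp wlelz pvuka
Hunk 5: at line 4 remove [kyaw] add [ghifp,oiu,ziy] -> 14 lines: uhfy btebk adcgq niit ghifp oiu ziy iluk qzgi trfal dvp mawp wlelz pvuka
Hunk 6: at line 6 remove [ziy,iluk,qzgi] add [litak] -> 12 lines: uhfy btebk adcgq niit ghifp oiu litak trfal dvp mawp wlelz pvuka
Final line 6: oiu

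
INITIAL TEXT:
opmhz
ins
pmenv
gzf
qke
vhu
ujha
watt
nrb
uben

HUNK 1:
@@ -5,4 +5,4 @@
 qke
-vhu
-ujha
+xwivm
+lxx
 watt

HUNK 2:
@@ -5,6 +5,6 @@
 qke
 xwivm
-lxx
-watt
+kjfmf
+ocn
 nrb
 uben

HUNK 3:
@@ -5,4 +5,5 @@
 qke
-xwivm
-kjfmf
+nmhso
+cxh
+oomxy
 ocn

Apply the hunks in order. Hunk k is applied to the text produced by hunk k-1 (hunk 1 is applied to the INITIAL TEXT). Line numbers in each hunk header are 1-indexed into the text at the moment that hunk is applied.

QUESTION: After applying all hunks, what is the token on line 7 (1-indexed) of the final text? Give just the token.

Hunk 1: at line 5 remove [vhu,ujha] add [xwivm,lxx] -> 10 lines: opmhz ins pmenv gzf qke xwivm lxx watt nrb uben
Hunk 2: at line 5 remove [lxx,watt] add [kjfmf,ocn] -> 10 lines: opmhz ins pmenv gzf qke xwivm kjfmf ocn nrb uben
Hunk 3: at line 5 remove [xwivm,kjfmf] add [nmhso,cxh,oomxy] -> 11 lines: opmhz ins pmenv gzf qke nmhso cxh oomxy ocn nrb uben
Final line 7: cxh

Answer: cxh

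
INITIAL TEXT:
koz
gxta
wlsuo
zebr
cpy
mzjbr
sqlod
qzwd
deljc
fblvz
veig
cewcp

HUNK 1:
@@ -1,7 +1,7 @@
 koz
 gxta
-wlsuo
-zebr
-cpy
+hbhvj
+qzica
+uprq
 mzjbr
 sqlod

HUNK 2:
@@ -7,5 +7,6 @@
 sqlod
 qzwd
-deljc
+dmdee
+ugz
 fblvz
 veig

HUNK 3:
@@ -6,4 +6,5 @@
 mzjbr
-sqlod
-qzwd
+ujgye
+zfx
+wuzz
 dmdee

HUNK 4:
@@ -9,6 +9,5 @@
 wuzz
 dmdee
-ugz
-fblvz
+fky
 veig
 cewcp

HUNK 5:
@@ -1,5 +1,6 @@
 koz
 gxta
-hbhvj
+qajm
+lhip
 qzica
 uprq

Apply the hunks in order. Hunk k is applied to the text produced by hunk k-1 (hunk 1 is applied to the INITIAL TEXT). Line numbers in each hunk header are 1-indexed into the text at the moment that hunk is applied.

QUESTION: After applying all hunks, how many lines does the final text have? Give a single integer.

Answer: 14

Derivation:
Hunk 1: at line 1 remove [wlsuo,zebr,cpy] add [hbhvj,qzica,uprq] -> 12 lines: koz gxta hbhvj qzica uprq mzjbr sqlod qzwd deljc fblvz veig cewcp
Hunk 2: at line 7 remove [deljc] add [dmdee,ugz] -> 13 lines: koz gxta hbhvj qzica uprq mzjbr sqlod qzwd dmdee ugz fblvz veig cewcp
Hunk 3: at line 6 remove [sqlod,qzwd] add [ujgye,zfx,wuzz] -> 14 lines: koz gxta hbhvj qzica uprq mzjbr ujgye zfx wuzz dmdee ugz fblvz veig cewcp
Hunk 4: at line 9 remove [ugz,fblvz] add [fky] -> 13 lines: koz gxta hbhvj qzica uprq mzjbr ujgye zfx wuzz dmdee fky veig cewcp
Hunk 5: at line 1 remove [hbhvj] add [qajm,lhip] -> 14 lines: koz gxta qajm lhip qzica uprq mzjbr ujgye zfx wuzz dmdee fky veig cewcp
Final line count: 14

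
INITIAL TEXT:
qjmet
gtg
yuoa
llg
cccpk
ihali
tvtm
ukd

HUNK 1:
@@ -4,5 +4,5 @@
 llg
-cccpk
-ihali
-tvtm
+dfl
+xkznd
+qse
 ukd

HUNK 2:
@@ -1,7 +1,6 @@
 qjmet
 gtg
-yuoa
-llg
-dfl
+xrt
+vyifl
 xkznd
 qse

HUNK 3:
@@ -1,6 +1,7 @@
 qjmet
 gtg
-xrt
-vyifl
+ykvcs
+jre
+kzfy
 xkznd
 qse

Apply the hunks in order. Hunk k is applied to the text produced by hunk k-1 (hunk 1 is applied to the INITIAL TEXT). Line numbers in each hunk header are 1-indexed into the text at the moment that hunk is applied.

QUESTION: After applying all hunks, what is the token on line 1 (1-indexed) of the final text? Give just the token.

Hunk 1: at line 4 remove [cccpk,ihali,tvtm] add [dfl,xkznd,qse] -> 8 lines: qjmet gtg yuoa llg dfl xkznd qse ukd
Hunk 2: at line 1 remove [yuoa,llg,dfl] add [xrt,vyifl] -> 7 lines: qjmet gtg xrt vyifl xkznd qse ukd
Hunk 3: at line 1 remove [xrt,vyifl] add [ykvcs,jre,kzfy] -> 8 lines: qjmet gtg ykvcs jre kzfy xkznd qse ukd
Final line 1: qjmet

Answer: qjmet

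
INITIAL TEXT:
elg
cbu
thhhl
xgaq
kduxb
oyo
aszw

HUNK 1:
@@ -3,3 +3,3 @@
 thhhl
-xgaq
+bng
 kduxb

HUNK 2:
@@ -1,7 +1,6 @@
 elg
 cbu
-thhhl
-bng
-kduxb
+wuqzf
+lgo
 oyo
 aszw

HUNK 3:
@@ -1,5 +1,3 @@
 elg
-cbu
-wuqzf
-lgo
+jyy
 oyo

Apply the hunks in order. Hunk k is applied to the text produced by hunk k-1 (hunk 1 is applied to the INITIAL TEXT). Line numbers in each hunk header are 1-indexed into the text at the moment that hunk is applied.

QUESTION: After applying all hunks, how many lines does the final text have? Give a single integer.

Hunk 1: at line 3 remove [xgaq] add [bng] -> 7 lines: elg cbu thhhl bng kduxb oyo aszw
Hunk 2: at line 1 remove [thhhl,bng,kduxb] add [wuqzf,lgo] -> 6 lines: elg cbu wuqzf lgo oyo aszw
Hunk 3: at line 1 remove [cbu,wuqzf,lgo] add [jyy] -> 4 lines: elg jyy oyo aszw
Final line count: 4

Answer: 4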